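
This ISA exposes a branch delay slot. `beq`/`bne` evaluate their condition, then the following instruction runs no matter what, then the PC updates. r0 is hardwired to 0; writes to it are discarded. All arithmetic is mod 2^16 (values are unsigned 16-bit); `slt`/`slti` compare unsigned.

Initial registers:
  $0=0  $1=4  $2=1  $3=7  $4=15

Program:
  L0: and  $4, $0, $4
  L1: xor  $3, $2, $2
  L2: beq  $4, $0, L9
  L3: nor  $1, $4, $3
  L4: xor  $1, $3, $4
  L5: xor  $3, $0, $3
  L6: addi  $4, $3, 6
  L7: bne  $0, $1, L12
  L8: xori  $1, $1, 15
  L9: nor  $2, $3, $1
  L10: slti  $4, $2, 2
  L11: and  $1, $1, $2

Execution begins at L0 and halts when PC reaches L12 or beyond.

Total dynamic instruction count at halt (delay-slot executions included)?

[0] and  $4, $0, $4  →  {$0:0, $1:4, $2:1, $3:7, $4:0}
[1] xor  $3, $2, $2  →  {$0:0, $1:4, $2:1, $3:0, $4:0}
[2] beq  $4, $0, L9  →  {$0:0, $1:4, $2:1, $3:0, $4:0}  ⟨branch taken⟩
[3] nor  $1, $4, $3  →  {$0:0, $1:65535, $2:1, $3:0, $4:0}
[9] nor  $2, $3, $1  →  {$0:0, $1:65535, $2:0, $3:0, $4:0}
[10] slti  $4, $2, 2  →  {$0:0, $1:65535, $2:0, $3:0, $4:1}
[11] and  $1, $1, $2  →  {$0:0, $1:0, $2:0, $3:0, $4:1}

7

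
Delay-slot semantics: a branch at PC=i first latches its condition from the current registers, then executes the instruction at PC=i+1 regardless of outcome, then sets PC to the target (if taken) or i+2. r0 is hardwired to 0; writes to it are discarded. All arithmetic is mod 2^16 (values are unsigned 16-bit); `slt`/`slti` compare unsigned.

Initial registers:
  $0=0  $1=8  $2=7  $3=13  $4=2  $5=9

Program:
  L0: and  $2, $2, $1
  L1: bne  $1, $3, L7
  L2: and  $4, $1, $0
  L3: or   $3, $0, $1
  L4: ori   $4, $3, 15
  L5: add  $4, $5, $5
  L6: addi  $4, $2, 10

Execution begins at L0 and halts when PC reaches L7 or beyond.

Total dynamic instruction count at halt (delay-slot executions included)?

#0 and  $2, $2, $1 ; 0/8/0/13/2/9
#1 bne  $1, $3, L7 ; 0/8/0/13/2/9 ; →target
#2 and  $4, $1, $0 ; 0/8/0/13/0/9

3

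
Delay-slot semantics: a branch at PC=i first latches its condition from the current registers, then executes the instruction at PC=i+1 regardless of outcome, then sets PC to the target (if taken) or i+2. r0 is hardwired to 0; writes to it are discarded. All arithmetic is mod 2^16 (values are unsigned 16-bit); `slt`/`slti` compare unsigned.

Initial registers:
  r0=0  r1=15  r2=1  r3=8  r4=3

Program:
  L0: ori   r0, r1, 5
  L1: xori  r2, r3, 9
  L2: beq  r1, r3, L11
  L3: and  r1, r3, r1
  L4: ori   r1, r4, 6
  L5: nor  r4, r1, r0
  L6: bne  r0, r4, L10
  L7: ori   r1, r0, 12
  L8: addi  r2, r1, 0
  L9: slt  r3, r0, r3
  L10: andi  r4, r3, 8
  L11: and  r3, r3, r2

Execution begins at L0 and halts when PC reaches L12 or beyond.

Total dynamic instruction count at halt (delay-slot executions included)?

10

PC=0  ori   r0, r1, 5        | r0=0 r1=15 r2=1 r3=8 r4=3
PC=1  xori  r2, r3, 9        | r0=0 r1=15 r2=1 r3=8 r4=3
PC=2  beq  r1, r3, L11       | r0=0 r1=15 r2=1 r3=8 r4=3  [not taken]
PC=3  and  r1, r3, r1        | r0=0 r1=8 r2=1 r3=8 r4=3
PC=4  ori   r1, r4, 6        | r0=0 r1=7 r2=1 r3=8 r4=3
PC=5  nor  r4, r1, r0        | r0=0 r1=7 r2=1 r3=8 r4=65528
PC=6  bne  r0, r4, L10       | r0=0 r1=7 r2=1 r3=8 r4=65528  [TAKEN]
PC=7  ori   r1, r0, 12       | r0=0 r1=12 r2=1 r3=8 r4=65528
PC=10 andi  r4, r3, 8        | r0=0 r1=12 r2=1 r3=8 r4=8
PC=11 and  r3, r3, r2        | r0=0 r1=12 r2=1 r3=0 r4=8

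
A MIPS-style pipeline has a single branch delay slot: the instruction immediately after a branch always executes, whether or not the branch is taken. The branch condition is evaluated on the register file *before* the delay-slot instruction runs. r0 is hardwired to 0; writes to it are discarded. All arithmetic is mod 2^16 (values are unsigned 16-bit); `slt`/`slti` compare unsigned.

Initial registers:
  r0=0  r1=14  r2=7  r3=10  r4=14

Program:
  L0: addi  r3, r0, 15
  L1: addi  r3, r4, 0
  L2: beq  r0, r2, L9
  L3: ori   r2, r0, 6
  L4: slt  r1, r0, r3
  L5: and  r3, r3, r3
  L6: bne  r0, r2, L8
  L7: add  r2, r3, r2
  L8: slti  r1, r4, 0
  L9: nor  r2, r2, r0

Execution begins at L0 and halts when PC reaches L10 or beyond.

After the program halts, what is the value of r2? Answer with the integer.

65515

PC=0  addi  r3, r0, 15       | r0=0 r1=14 r2=7 r3=15 r4=14
PC=1  addi  r3, r4, 0        | r0=0 r1=14 r2=7 r3=14 r4=14
PC=2  beq  r0, r2, L9        | r0=0 r1=14 r2=7 r3=14 r4=14  [not taken]
PC=3  ori   r2, r0, 6        | r0=0 r1=14 r2=6 r3=14 r4=14
PC=4  slt  r1, r0, r3        | r0=0 r1=1 r2=6 r3=14 r4=14
PC=5  and  r3, r3, r3        | r0=0 r1=1 r2=6 r3=14 r4=14
PC=6  bne  r0, r2, L8        | r0=0 r1=1 r2=6 r3=14 r4=14  [TAKEN]
PC=7  add  r2, r3, r2        | r0=0 r1=1 r2=20 r3=14 r4=14
PC=8  slti  r1, r4, 0        | r0=0 r1=0 r2=20 r3=14 r4=14
PC=9  nor  r2, r2, r0        | r0=0 r1=0 r2=65515 r3=14 r4=14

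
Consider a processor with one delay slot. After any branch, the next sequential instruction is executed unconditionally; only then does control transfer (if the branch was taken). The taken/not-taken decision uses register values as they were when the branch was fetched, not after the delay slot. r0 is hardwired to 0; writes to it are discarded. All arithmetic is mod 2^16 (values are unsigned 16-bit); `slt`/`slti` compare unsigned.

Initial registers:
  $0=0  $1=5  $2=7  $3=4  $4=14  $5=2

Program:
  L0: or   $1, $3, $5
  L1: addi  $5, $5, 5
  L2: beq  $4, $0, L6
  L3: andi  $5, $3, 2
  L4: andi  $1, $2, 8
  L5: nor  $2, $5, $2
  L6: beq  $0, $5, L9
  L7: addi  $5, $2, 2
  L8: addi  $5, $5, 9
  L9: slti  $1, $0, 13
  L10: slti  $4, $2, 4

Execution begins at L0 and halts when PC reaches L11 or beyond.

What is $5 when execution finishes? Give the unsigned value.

65530

#0 or   $1, $3, $5 ; 0/6/7/4/14/2
#1 addi  $5, $5, 5 ; 0/6/7/4/14/7
#2 beq  $4, $0, L6 ; 0/6/7/4/14/7 ; →fallthru
#3 andi  $5, $3, 2 ; 0/6/7/4/14/0
#4 andi  $1, $2, 8 ; 0/0/7/4/14/0
#5 nor  $2, $5, $2 ; 0/0/65528/4/14/0
#6 beq  $0, $5, L9 ; 0/0/65528/4/14/0 ; →target
#7 addi  $5, $2, 2 ; 0/0/65528/4/14/65530
#9 slti  $1, $0, 13 ; 0/1/65528/4/14/65530
#10 slti  $4, $2, 4 ; 0/1/65528/4/0/65530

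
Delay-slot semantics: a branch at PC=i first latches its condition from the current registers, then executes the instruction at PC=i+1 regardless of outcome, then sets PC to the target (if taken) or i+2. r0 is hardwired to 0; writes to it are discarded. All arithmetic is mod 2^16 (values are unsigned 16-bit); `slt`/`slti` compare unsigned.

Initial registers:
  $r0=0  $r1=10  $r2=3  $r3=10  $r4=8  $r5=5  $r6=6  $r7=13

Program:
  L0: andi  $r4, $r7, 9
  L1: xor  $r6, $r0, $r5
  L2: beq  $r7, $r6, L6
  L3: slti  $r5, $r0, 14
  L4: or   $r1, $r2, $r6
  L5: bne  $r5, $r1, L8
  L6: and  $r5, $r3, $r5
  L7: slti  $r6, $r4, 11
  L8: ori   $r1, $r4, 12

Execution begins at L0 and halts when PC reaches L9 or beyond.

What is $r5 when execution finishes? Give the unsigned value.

0

#0 andi  $r4, $r7, 9 ; 0/10/3/10/9/5/6/13
#1 xor  $r6, $r0, $r5 ; 0/10/3/10/9/5/5/13
#2 beq  $r7, $r6, L6 ; 0/10/3/10/9/5/5/13 ; →fallthru
#3 slti  $r5, $r0, 14 ; 0/10/3/10/9/1/5/13
#4 or   $r1, $r2, $r6 ; 0/7/3/10/9/1/5/13
#5 bne  $r5, $r1, L8 ; 0/7/3/10/9/1/5/13 ; →target
#6 and  $r5, $r3, $r5 ; 0/7/3/10/9/0/5/13
#8 ori   $r1, $r4, 12 ; 0/13/3/10/9/0/5/13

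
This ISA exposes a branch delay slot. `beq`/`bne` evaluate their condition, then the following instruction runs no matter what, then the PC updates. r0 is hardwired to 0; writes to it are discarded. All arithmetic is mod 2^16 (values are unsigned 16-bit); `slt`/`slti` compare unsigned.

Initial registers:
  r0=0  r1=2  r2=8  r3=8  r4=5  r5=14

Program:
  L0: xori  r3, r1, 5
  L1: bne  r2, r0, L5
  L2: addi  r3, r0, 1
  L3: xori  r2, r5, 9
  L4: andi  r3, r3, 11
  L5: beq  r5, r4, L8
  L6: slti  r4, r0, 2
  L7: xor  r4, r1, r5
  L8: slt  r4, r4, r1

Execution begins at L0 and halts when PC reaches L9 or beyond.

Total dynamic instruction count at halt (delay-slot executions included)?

  step pc=0: xori  r3, r1, 5  regs=(0,2,8,7,5,14)
  step pc=1: bne  r2, r0, L5  cond=T  regs=(0,2,8,7,5,14)
  step pc=2: addi  r3, r0, 1  regs=(0,2,8,1,5,14)
  step pc=5: beq  r5, r4, L8  cond=F  regs=(0,2,8,1,5,14)
  step pc=6: slti  r4, r0, 2  regs=(0,2,8,1,1,14)
  step pc=7: xor  r4, r1, r5  regs=(0,2,8,1,12,14)
  step pc=8: slt  r4, r4, r1  regs=(0,2,8,1,0,14)

7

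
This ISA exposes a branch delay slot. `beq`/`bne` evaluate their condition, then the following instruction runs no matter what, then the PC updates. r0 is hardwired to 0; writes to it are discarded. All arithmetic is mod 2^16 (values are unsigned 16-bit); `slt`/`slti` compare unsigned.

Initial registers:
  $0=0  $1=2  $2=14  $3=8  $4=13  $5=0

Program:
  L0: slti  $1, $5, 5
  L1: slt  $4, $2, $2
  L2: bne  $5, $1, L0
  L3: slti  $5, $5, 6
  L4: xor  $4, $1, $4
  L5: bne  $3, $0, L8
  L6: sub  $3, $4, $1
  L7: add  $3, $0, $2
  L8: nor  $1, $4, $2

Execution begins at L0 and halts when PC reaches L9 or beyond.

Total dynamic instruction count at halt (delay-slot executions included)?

12

PC=0  slti  $1, $5, 5        | $0=0 $1=1 $2=14 $3=8 $4=13 $5=0
PC=1  slt  $4, $2, $2        | $0=0 $1=1 $2=14 $3=8 $4=0 $5=0
PC=2  bne  $5, $1, L0        | $0=0 $1=1 $2=14 $3=8 $4=0 $5=0  [TAKEN]
PC=3  slti  $5, $5, 6        | $0=0 $1=1 $2=14 $3=8 $4=0 $5=1
PC=0  slti  $1, $5, 5        | $0=0 $1=1 $2=14 $3=8 $4=0 $5=1
PC=1  slt  $4, $2, $2        | $0=0 $1=1 $2=14 $3=8 $4=0 $5=1
PC=2  bne  $5, $1, L0        | $0=0 $1=1 $2=14 $3=8 $4=0 $5=1  [not taken]
PC=3  slti  $5, $5, 6        | $0=0 $1=1 $2=14 $3=8 $4=0 $5=1
PC=4  xor  $4, $1, $4        | $0=0 $1=1 $2=14 $3=8 $4=1 $5=1
PC=5  bne  $3, $0, L8        | $0=0 $1=1 $2=14 $3=8 $4=1 $5=1  [TAKEN]
PC=6  sub  $3, $4, $1        | $0=0 $1=1 $2=14 $3=0 $4=1 $5=1
PC=8  nor  $1, $4, $2        | $0=0 $1=65520 $2=14 $3=0 $4=1 $5=1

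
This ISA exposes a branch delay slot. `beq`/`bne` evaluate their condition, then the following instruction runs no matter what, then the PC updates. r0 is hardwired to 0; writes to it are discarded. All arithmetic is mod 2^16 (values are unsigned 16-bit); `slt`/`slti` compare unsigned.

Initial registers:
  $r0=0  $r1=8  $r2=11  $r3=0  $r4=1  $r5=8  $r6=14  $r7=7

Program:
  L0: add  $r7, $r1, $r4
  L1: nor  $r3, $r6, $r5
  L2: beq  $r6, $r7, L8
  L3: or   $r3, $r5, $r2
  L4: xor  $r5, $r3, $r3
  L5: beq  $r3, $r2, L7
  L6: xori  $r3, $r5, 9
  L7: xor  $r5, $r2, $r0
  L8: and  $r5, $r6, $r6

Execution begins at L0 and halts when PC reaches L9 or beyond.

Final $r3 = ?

  step pc=0: add  $r7, $r1, $r4  regs=(0,8,11,0,1,8,14,9)
  step pc=1: nor  $r3, $r6, $r5  regs=(0,8,11,65521,1,8,14,9)
  step pc=2: beq  $r6, $r7, L8  cond=F  regs=(0,8,11,65521,1,8,14,9)
  step pc=3: or   $r3, $r5, $r2  regs=(0,8,11,11,1,8,14,9)
  step pc=4: xor  $r5, $r3, $r3  regs=(0,8,11,11,1,0,14,9)
  step pc=5: beq  $r3, $r2, L7  cond=T  regs=(0,8,11,11,1,0,14,9)
  step pc=6: xori  $r3, $r5, 9  regs=(0,8,11,9,1,0,14,9)
  step pc=7: xor  $r5, $r2, $r0  regs=(0,8,11,9,1,11,14,9)
  step pc=8: and  $r5, $r6, $r6  regs=(0,8,11,9,1,14,14,9)

9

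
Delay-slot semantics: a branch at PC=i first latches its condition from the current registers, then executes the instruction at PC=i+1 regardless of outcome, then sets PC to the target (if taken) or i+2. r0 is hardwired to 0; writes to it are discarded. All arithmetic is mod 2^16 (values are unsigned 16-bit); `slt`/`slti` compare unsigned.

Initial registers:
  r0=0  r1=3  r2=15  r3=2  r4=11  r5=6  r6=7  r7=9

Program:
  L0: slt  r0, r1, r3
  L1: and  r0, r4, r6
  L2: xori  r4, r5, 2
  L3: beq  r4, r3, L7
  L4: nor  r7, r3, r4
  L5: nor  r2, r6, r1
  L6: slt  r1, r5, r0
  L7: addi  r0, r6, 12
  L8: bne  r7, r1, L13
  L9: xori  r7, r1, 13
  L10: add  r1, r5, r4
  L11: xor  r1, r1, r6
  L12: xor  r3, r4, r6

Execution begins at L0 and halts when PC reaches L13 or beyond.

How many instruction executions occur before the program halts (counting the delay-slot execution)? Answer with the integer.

10

  step pc=0: slt  r0, r1, r3  regs=(0,3,15,2,11,6,7,9)
  step pc=1: and  r0, r4, r6  regs=(0,3,15,2,11,6,7,9)
  step pc=2: xori  r4, r5, 2  regs=(0,3,15,2,4,6,7,9)
  step pc=3: beq  r4, r3, L7  cond=F  regs=(0,3,15,2,4,6,7,9)
  step pc=4: nor  r7, r3, r4  regs=(0,3,15,2,4,6,7,65529)
  step pc=5: nor  r2, r6, r1  regs=(0,3,65528,2,4,6,7,65529)
  step pc=6: slt  r1, r5, r0  regs=(0,0,65528,2,4,6,7,65529)
  step pc=7: addi  r0, r6, 12  regs=(0,0,65528,2,4,6,7,65529)
  step pc=8: bne  r7, r1, L13  cond=T  regs=(0,0,65528,2,4,6,7,65529)
  step pc=9: xori  r7, r1, 13  regs=(0,0,65528,2,4,6,7,13)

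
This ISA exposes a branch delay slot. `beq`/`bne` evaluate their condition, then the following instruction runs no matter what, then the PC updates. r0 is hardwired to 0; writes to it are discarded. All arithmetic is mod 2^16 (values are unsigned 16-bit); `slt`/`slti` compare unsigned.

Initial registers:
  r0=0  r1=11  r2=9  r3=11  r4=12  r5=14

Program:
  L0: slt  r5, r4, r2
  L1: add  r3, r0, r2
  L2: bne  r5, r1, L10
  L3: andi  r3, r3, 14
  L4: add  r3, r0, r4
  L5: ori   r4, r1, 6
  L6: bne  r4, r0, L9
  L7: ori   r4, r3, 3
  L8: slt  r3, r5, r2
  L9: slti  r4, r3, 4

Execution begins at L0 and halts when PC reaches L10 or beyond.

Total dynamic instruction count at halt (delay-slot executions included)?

4

PC=0  slt  r5, r4, r2        | r0=0 r1=11 r2=9 r3=11 r4=12 r5=0
PC=1  add  r3, r0, r2        | r0=0 r1=11 r2=9 r3=9 r4=12 r5=0
PC=2  bne  r5, r1, L10       | r0=0 r1=11 r2=9 r3=9 r4=12 r5=0  [TAKEN]
PC=3  andi  r3, r3, 14       | r0=0 r1=11 r2=9 r3=8 r4=12 r5=0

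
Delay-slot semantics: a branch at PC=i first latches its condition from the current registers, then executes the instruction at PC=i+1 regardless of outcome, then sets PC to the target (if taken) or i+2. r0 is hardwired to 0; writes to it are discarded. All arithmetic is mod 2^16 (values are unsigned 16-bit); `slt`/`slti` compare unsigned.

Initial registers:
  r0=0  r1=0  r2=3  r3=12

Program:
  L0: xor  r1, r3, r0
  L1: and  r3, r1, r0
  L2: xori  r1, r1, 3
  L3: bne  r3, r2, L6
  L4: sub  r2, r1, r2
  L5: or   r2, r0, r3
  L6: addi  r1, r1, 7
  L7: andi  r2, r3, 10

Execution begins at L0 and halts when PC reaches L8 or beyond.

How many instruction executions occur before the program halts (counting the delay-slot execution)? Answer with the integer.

7

#0 xor  r1, r3, r0 ; 0/12/3/12
#1 and  r3, r1, r0 ; 0/12/3/0
#2 xori  r1, r1, 3 ; 0/15/3/0
#3 bne  r3, r2, L6 ; 0/15/3/0 ; →target
#4 sub  r2, r1, r2 ; 0/15/12/0
#6 addi  r1, r1, 7 ; 0/22/12/0
#7 andi  r2, r3, 10 ; 0/22/0/0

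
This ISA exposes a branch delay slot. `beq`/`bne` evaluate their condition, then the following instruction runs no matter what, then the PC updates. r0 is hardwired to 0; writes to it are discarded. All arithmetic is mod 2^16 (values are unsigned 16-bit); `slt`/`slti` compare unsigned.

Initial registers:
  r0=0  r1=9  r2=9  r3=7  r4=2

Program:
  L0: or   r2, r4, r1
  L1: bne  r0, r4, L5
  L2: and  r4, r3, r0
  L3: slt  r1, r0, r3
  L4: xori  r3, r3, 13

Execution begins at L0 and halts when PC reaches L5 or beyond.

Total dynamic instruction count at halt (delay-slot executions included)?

  step pc=0: or   r2, r4, r1  regs=(0,9,11,7,2)
  step pc=1: bne  r0, r4, L5  cond=T  regs=(0,9,11,7,2)
  step pc=2: and  r4, r3, r0  regs=(0,9,11,7,0)

3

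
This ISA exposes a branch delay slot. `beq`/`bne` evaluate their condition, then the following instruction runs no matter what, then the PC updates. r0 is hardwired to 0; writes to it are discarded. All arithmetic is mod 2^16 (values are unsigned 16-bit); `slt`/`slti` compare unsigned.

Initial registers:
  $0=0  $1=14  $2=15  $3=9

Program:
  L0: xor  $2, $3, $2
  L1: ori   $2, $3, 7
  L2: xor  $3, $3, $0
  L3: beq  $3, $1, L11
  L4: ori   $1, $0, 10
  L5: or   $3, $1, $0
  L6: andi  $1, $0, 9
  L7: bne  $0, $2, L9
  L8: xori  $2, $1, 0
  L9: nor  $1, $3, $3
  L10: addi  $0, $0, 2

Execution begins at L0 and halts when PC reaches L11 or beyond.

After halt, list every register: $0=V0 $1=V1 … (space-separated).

$0=0 $1=65525 $2=0 $3=10

PC=0  xor  $2, $3, $2        | $0=0 $1=14 $2=6 $3=9
PC=1  ori   $2, $3, 7        | $0=0 $1=14 $2=15 $3=9
PC=2  xor  $3, $3, $0        | $0=0 $1=14 $2=15 $3=9
PC=3  beq  $3, $1, L11       | $0=0 $1=14 $2=15 $3=9  [not taken]
PC=4  ori   $1, $0, 10       | $0=0 $1=10 $2=15 $3=9
PC=5  or   $3, $1, $0        | $0=0 $1=10 $2=15 $3=10
PC=6  andi  $1, $0, 9        | $0=0 $1=0 $2=15 $3=10
PC=7  bne  $0, $2, L9        | $0=0 $1=0 $2=15 $3=10  [TAKEN]
PC=8  xori  $2, $1, 0        | $0=0 $1=0 $2=0 $3=10
PC=9  nor  $1, $3, $3        | $0=0 $1=65525 $2=0 $3=10
PC=10 addi  $0, $0, 2        | $0=0 $1=65525 $2=0 $3=10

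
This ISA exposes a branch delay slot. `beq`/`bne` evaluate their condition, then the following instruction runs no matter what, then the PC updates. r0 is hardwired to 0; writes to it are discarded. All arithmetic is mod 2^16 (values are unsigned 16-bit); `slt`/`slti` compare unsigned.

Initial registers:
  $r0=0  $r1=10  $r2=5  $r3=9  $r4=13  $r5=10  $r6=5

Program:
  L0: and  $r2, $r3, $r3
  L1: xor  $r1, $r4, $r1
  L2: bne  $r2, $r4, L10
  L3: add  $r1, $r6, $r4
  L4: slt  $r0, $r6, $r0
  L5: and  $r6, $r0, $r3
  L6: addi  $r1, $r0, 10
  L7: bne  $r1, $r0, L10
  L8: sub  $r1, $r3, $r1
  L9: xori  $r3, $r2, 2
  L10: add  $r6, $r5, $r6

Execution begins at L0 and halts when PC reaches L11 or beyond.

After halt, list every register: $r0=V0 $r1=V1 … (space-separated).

$r0=0 $r1=18 $r2=9 $r3=9 $r4=13 $r5=10 $r6=15

PC=0  and  $r2, $r3, $r3     | $r0=0 $r1=10 $r2=9 $r3=9 $r4=13 $r5=10 $r6=5
PC=1  xor  $r1, $r4, $r1     | $r0=0 $r1=7 $r2=9 $r3=9 $r4=13 $r5=10 $r6=5
PC=2  bne  $r2, $r4, L10     | $r0=0 $r1=7 $r2=9 $r3=9 $r4=13 $r5=10 $r6=5  [TAKEN]
PC=3  add  $r1, $r6, $r4     | $r0=0 $r1=18 $r2=9 $r3=9 $r4=13 $r5=10 $r6=5
PC=10 add  $r6, $r5, $r6     | $r0=0 $r1=18 $r2=9 $r3=9 $r4=13 $r5=10 $r6=15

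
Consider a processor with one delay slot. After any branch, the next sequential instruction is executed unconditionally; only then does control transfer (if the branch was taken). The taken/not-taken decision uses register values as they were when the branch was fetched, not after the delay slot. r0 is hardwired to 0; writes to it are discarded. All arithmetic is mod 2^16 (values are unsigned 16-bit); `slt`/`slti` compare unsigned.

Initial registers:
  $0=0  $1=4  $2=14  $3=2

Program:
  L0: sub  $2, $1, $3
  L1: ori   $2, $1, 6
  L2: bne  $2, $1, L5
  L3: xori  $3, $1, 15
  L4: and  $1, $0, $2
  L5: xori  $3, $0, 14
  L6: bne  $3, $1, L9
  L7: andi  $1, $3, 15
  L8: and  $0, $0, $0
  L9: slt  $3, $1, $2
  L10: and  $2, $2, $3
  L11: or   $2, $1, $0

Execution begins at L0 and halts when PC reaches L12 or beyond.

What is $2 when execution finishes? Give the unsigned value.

[0] sub  $2, $1, $3  →  {$0:0, $1:4, $2:2, $3:2}
[1] ori   $2, $1, 6  →  {$0:0, $1:4, $2:6, $3:2}
[2] bne  $2, $1, L5  →  {$0:0, $1:4, $2:6, $3:2}  ⟨branch taken⟩
[3] xori  $3, $1, 15  →  {$0:0, $1:4, $2:6, $3:11}
[5] xori  $3, $0, 14  →  {$0:0, $1:4, $2:6, $3:14}
[6] bne  $3, $1, L9  →  {$0:0, $1:4, $2:6, $3:14}  ⟨branch taken⟩
[7] andi  $1, $3, 15  →  {$0:0, $1:14, $2:6, $3:14}
[9] slt  $3, $1, $2  →  {$0:0, $1:14, $2:6, $3:0}
[10] and  $2, $2, $3  →  {$0:0, $1:14, $2:0, $3:0}
[11] or   $2, $1, $0  →  {$0:0, $1:14, $2:14, $3:0}

14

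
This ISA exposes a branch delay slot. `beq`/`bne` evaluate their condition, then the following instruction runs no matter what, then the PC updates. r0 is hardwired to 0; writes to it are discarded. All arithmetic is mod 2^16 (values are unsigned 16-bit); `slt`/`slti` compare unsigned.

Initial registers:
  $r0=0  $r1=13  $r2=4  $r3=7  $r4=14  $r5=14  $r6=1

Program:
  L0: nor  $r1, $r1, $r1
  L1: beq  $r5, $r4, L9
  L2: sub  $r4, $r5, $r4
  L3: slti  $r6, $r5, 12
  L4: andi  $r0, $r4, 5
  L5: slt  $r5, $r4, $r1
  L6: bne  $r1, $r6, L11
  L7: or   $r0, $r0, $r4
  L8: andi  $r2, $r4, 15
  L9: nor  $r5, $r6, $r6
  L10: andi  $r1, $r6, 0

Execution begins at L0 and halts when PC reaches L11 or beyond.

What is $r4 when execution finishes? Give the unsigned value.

[0] nor  $r1, $r1, $r1  →  {$r0:0, $r1:65522, $r2:4, $r3:7, $r4:14, $r5:14, $r6:1}
[1] beq  $r5, $r4, L9  →  {$r0:0, $r1:65522, $r2:4, $r3:7, $r4:14, $r5:14, $r6:1}  ⟨branch taken⟩
[2] sub  $r4, $r5, $r4  →  {$r0:0, $r1:65522, $r2:4, $r3:7, $r4:0, $r5:14, $r6:1}
[9] nor  $r5, $r6, $r6  →  {$r0:0, $r1:65522, $r2:4, $r3:7, $r4:0, $r5:65534, $r6:1}
[10] andi  $r1, $r6, 0  →  {$r0:0, $r1:0, $r2:4, $r3:7, $r4:0, $r5:65534, $r6:1}

0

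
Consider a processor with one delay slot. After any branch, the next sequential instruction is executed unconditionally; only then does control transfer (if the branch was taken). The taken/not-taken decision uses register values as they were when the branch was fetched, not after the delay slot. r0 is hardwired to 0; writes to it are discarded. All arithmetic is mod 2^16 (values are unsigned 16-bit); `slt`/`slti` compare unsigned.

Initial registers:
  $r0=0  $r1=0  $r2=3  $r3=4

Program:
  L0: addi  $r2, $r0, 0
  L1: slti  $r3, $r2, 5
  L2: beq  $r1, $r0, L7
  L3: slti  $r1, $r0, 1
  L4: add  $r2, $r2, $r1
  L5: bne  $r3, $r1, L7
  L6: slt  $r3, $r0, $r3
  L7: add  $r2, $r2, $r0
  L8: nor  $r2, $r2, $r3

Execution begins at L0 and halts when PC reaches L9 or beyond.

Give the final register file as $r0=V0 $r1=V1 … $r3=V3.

  step pc=0: addi  $r2, $r0, 0  regs=(0,0,0,4)
  step pc=1: slti  $r3, $r2, 5  regs=(0,0,0,1)
  step pc=2: beq  $r1, $r0, L7  cond=T  regs=(0,0,0,1)
  step pc=3: slti  $r1, $r0, 1  regs=(0,1,0,1)
  step pc=7: add  $r2, $r2, $r0  regs=(0,1,0,1)
  step pc=8: nor  $r2, $r2, $r3  regs=(0,1,65534,1)

$r0=0 $r1=1 $r2=65534 $r3=1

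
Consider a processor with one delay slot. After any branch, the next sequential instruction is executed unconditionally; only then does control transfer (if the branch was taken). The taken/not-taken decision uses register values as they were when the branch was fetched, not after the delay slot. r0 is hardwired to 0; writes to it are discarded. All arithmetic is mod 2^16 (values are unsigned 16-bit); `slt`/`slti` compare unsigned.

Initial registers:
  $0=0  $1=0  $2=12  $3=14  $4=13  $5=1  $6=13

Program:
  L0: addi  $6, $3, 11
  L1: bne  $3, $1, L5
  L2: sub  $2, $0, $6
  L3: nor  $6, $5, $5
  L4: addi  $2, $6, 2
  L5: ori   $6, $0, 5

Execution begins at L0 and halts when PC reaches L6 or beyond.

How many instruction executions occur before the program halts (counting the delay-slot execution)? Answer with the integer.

[0] addi  $6, $3, 11  →  {$0:0, $1:0, $2:12, $3:14, $4:13, $5:1, $6:25}
[1] bne  $3, $1, L5  →  {$0:0, $1:0, $2:12, $3:14, $4:13, $5:1, $6:25}  ⟨branch taken⟩
[2] sub  $2, $0, $6  →  {$0:0, $1:0, $2:65511, $3:14, $4:13, $5:1, $6:25}
[5] ori   $6, $0, 5  →  {$0:0, $1:0, $2:65511, $3:14, $4:13, $5:1, $6:5}

4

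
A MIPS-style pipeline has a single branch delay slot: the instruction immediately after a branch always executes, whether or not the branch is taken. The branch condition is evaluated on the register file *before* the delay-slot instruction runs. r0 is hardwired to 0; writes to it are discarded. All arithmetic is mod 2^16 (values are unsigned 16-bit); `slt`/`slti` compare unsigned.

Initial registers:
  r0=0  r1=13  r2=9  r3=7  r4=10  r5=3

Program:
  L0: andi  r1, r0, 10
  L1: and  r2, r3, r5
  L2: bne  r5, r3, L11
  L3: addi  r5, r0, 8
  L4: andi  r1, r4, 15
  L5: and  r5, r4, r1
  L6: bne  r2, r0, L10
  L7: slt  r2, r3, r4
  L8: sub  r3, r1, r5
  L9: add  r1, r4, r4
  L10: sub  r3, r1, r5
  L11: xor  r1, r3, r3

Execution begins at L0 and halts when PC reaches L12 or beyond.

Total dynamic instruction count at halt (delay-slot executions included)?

5

#0 andi  r1, r0, 10 ; 0/0/9/7/10/3
#1 and  r2, r3, r5 ; 0/0/3/7/10/3
#2 bne  r5, r3, L11 ; 0/0/3/7/10/3 ; →target
#3 addi  r5, r0, 8 ; 0/0/3/7/10/8
#11 xor  r1, r3, r3 ; 0/0/3/7/10/8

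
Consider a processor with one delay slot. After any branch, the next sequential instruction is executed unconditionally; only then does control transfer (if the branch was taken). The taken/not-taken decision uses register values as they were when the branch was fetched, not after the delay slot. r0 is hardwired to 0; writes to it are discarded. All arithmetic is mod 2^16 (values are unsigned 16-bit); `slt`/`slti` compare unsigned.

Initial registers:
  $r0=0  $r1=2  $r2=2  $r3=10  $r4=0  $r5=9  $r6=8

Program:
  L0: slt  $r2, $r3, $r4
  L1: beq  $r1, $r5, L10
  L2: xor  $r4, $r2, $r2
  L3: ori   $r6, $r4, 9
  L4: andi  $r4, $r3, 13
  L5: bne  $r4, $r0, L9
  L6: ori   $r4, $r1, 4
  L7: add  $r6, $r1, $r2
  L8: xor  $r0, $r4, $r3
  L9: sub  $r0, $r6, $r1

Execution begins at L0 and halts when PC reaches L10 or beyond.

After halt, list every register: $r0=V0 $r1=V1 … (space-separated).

[0] slt  $r2, $r3, $r4  →  {$r0:0, $r1:2, $r2:0, $r3:10, $r4:0, $r5:9, $r6:8}
[1] beq  $r1, $r5, L10  →  {$r0:0, $r1:2, $r2:0, $r3:10, $r4:0, $r5:9, $r6:8}  ⟨branch fallthrough⟩
[2] xor  $r4, $r2, $r2  →  {$r0:0, $r1:2, $r2:0, $r3:10, $r4:0, $r5:9, $r6:8}
[3] ori   $r6, $r4, 9  →  {$r0:0, $r1:2, $r2:0, $r3:10, $r4:0, $r5:9, $r6:9}
[4] andi  $r4, $r3, 13  →  {$r0:0, $r1:2, $r2:0, $r3:10, $r4:8, $r5:9, $r6:9}
[5] bne  $r4, $r0, L9  →  {$r0:0, $r1:2, $r2:0, $r3:10, $r4:8, $r5:9, $r6:9}  ⟨branch taken⟩
[6] ori   $r4, $r1, 4  →  {$r0:0, $r1:2, $r2:0, $r3:10, $r4:6, $r5:9, $r6:9}
[9] sub  $r0, $r6, $r1  →  {$r0:0, $r1:2, $r2:0, $r3:10, $r4:6, $r5:9, $r6:9}

$r0=0 $r1=2 $r2=0 $r3=10 $r4=6 $r5=9 $r6=9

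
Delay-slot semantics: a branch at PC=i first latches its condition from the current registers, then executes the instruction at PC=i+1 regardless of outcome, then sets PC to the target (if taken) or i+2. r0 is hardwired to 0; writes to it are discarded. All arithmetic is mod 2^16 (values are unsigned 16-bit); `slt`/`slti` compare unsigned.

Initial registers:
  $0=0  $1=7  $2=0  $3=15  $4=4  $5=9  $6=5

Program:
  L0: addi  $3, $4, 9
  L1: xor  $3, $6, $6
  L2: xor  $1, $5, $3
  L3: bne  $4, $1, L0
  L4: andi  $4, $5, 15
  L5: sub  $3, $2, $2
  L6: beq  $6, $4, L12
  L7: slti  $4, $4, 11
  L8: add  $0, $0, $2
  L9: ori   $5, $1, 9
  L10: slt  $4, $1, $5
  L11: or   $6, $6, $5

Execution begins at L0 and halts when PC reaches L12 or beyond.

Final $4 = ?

#0 addi  $3, $4, 9 ; 0/7/0/13/4/9/5
#1 xor  $3, $6, $6 ; 0/7/0/0/4/9/5
#2 xor  $1, $5, $3 ; 0/9/0/0/4/9/5
#3 bne  $4, $1, L0 ; 0/9/0/0/4/9/5 ; →target
#4 andi  $4, $5, 15 ; 0/9/0/0/9/9/5
#0 addi  $3, $4, 9 ; 0/9/0/18/9/9/5
#1 xor  $3, $6, $6 ; 0/9/0/0/9/9/5
#2 xor  $1, $5, $3 ; 0/9/0/0/9/9/5
#3 bne  $4, $1, L0 ; 0/9/0/0/9/9/5 ; →fallthru
#4 andi  $4, $5, 15 ; 0/9/0/0/9/9/5
#5 sub  $3, $2, $2 ; 0/9/0/0/9/9/5
#6 beq  $6, $4, L12 ; 0/9/0/0/9/9/5 ; →fallthru
#7 slti  $4, $4, 11 ; 0/9/0/0/1/9/5
#8 add  $0, $0, $2 ; 0/9/0/0/1/9/5
#9 ori   $5, $1, 9 ; 0/9/0/0/1/9/5
#10 slt  $4, $1, $5 ; 0/9/0/0/0/9/5
#11 or   $6, $6, $5 ; 0/9/0/0/0/9/13

0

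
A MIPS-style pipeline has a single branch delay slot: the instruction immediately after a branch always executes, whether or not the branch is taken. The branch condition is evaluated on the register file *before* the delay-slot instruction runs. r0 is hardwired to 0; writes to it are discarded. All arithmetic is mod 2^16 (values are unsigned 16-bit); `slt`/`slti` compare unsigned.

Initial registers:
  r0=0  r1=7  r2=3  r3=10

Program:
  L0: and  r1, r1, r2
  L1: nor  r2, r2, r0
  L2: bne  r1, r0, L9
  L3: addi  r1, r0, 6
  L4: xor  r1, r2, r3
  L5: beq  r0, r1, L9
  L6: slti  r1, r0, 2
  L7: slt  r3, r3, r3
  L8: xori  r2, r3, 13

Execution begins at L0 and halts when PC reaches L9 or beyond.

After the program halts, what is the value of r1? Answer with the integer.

[0] and  r1, r1, r2  →  {r0:0, r1:3, r2:3, r3:10}
[1] nor  r2, r2, r0  →  {r0:0, r1:3, r2:65532, r3:10}
[2] bne  r1, r0, L9  →  {r0:0, r1:3, r2:65532, r3:10}  ⟨branch taken⟩
[3] addi  r1, r0, 6  →  {r0:0, r1:6, r2:65532, r3:10}

6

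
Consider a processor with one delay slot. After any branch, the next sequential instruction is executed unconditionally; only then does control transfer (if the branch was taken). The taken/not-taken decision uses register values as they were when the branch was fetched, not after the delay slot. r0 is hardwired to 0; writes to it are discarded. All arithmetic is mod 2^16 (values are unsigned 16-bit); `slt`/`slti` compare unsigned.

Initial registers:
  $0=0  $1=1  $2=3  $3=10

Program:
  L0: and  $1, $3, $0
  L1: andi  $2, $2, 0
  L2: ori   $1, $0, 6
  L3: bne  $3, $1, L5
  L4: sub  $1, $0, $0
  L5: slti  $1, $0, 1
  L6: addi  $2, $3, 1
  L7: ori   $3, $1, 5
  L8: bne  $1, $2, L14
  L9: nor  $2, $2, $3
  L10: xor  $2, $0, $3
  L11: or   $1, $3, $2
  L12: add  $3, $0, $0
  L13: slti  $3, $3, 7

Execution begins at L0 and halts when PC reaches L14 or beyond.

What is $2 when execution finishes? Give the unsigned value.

#0 and  $1, $3, $0 ; 0/0/3/10
#1 andi  $2, $2, 0 ; 0/0/0/10
#2 ori   $1, $0, 6 ; 0/6/0/10
#3 bne  $3, $1, L5 ; 0/6/0/10 ; →target
#4 sub  $1, $0, $0 ; 0/0/0/10
#5 slti  $1, $0, 1 ; 0/1/0/10
#6 addi  $2, $3, 1 ; 0/1/11/10
#7 ori   $3, $1, 5 ; 0/1/11/5
#8 bne  $1, $2, L14 ; 0/1/11/5 ; →target
#9 nor  $2, $2, $3 ; 0/1/65520/5

65520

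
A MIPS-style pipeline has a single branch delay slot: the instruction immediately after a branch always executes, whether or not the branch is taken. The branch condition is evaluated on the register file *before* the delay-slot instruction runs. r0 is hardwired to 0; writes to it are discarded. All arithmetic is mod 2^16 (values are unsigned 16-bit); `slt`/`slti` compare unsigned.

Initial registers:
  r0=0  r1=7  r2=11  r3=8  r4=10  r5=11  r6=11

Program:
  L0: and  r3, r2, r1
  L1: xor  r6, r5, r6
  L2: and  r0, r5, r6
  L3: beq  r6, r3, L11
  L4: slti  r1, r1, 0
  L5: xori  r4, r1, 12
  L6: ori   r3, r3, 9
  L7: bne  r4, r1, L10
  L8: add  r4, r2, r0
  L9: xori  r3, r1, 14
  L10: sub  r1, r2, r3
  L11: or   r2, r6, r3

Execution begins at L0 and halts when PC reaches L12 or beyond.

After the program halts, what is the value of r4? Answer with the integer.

PC=0  and  r3, r2, r1        | r0=0 r1=7 r2=11 r3=3 r4=10 r5=11 r6=11
PC=1  xor  r6, r5, r6        | r0=0 r1=7 r2=11 r3=3 r4=10 r5=11 r6=0
PC=2  and  r0, r5, r6        | r0=0 r1=7 r2=11 r3=3 r4=10 r5=11 r6=0
PC=3  beq  r6, r3, L11       | r0=0 r1=7 r2=11 r3=3 r4=10 r5=11 r6=0  [not taken]
PC=4  slti  r1, r1, 0        | r0=0 r1=0 r2=11 r3=3 r4=10 r5=11 r6=0
PC=5  xori  r4, r1, 12       | r0=0 r1=0 r2=11 r3=3 r4=12 r5=11 r6=0
PC=6  ori   r3, r3, 9        | r0=0 r1=0 r2=11 r3=11 r4=12 r5=11 r6=0
PC=7  bne  r4, r1, L10       | r0=0 r1=0 r2=11 r3=11 r4=12 r5=11 r6=0  [TAKEN]
PC=8  add  r4, r2, r0        | r0=0 r1=0 r2=11 r3=11 r4=11 r5=11 r6=0
PC=10 sub  r1, r2, r3        | r0=0 r1=0 r2=11 r3=11 r4=11 r5=11 r6=0
PC=11 or   r2, r6, r3        | r0=0 r1=0 r2=11 r3=11 r4=11 r5=11 r6=0

11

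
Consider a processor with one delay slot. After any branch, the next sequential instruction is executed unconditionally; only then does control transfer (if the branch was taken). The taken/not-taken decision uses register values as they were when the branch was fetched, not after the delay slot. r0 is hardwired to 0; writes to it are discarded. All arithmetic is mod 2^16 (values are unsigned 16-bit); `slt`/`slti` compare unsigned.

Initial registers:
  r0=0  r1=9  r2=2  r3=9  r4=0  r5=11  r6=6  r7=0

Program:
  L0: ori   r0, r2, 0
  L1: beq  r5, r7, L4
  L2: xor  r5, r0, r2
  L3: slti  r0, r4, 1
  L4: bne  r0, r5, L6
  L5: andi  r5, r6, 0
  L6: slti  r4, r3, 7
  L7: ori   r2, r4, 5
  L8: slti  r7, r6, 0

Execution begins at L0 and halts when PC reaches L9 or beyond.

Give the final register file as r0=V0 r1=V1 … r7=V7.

PC=0  ori   r0, r2, 0        | r0=0 r1=9 r2=2 r3=9 r4=0 r5=11 r6=6 r7=0
PC=1  beq  r5, r7, L4        | r0=0 r1=9 r2=2 r3=9 r4=0 r5=11 r6=6 r7=0  [not taken]
PC=2  xor  r5, r0, r2        | r0=0 r1=9 r2=2 r3=9 r4=0 r5=2 r6=6 r7=0
PC=3  slti  r0, r4, 1        | r0=0 r1=9 r2=2 r3=9 r4=0 r5=2 r6=6 r7=0
PC=4  bne  r0, r5, L6        | r0=0 r1=9 r2=2 r3=9 r4=0 r5=2 r6=6 r7=0  [TAKEN]
PC=5  andi  r5, r6, 0        | r0=0 r1=9 r2=2 r3=9 r4=0 r5=0 r6=6 r7=0
PC=6  slti  r4, r3, 7        | r0=0 r1=9 r2=2 r3=9 r4=0 r5=0 r6=6 r7=0
PC=7  ori   r2, r4, 5        | r0=0 r1=9 r2=5 r3=9 r4=0 r5=0 r6=6 r7=0
PC=8  slti  r7, r6, 0        | r0=0 r1=9 r2=5 r3=9 r4=0 r5=0 r6=6 r7=0

r0=0 r1=9 r2=5 r3=9 r4=0 r5=0 r6=6 r7=0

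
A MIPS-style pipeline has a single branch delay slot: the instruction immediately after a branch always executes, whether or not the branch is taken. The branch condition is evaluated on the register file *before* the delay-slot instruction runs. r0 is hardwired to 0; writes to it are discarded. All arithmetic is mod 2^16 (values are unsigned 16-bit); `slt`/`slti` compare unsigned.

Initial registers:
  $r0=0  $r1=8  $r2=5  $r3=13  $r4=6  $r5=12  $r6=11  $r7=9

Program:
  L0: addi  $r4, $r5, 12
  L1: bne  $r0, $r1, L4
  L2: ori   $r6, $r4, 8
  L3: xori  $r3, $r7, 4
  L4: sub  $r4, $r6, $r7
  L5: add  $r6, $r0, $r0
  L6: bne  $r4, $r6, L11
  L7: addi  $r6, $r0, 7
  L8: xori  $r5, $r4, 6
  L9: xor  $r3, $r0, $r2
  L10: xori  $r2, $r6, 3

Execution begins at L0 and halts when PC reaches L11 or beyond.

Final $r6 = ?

[0] addi  $r4, $r5, 12  →  {$r0:0, $r1:8, $r2:5, $r3:13, $r4:24, $r5:12, $r6:11, $r7:9}
[1] bne  $r0, $r1, L4  →  {$r0:0, $r1:8, $r2:5, $r3:13, $r4:24, $r5:12, $r6:11, $r7:9}  ⟨branch taken⟩
[2] ori   $r6, $r4, 8  →  {$r0:0, $r1:8, $r2:5, $r3:13, $r4:24, $r5:12, $r6:24, $r7:9}
[4] sub  $r4, $r6, $r7  →  {$r0:0, $r1:8, $r2:5, $r3:13, $r4:15, $r5:12, $r6:24, $r7:9}
[5] add  $r6, $r0, $r0  →  {$r0:0, $r1:8, $r2:5, $r3:13, $r4:15, $r5:12, $r6:0, $r7:9}
[6] bne  $r4, $r6, L11  →  {$r0:0, $r1:8, $r2:5, $r3:13, $r4:15, $r5:12, $r6:0, $r7:9}  ⟨branch taken⟩
[7] addi  $r6, $r0, 7  →  {$r0:0, $r1:8, $r2:5, $r3:13, $r4:15, $r5:12, $r6:7, $r7:9}

7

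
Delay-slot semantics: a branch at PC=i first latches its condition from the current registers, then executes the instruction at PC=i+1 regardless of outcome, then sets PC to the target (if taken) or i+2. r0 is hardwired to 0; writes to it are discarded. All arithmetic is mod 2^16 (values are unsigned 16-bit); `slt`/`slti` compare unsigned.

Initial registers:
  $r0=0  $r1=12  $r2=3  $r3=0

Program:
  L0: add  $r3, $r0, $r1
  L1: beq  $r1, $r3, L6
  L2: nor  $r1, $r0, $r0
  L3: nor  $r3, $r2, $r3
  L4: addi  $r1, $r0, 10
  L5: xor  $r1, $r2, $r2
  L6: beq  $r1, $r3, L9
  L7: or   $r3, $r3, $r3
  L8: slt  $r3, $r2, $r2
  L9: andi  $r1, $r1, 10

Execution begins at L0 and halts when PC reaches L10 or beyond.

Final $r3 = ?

  step pc=0: add  $r3, $r0, $r1  regs=(0,12,3,12)
  step pc=1: beq  $r1, $r3, L6  cond=T  regs=(0,12,3,12)
  step pc=2: nor  $r1, $r0, $r0  regs=(0,65535,3,12)
  step pc=6: beq  $r1, $r3, L9  cond=F  regs=(0,65535,3,12)
  step pc=7: or   $r3, $r3, $r3  regs=(0,65535,3,12)
  step pc=8: slt  $r3, $r2, $r2  regs=(0,65535,3,0)
  step pc=9: andi  $r1, $r1, 10  regs=(0,10,3,0)

0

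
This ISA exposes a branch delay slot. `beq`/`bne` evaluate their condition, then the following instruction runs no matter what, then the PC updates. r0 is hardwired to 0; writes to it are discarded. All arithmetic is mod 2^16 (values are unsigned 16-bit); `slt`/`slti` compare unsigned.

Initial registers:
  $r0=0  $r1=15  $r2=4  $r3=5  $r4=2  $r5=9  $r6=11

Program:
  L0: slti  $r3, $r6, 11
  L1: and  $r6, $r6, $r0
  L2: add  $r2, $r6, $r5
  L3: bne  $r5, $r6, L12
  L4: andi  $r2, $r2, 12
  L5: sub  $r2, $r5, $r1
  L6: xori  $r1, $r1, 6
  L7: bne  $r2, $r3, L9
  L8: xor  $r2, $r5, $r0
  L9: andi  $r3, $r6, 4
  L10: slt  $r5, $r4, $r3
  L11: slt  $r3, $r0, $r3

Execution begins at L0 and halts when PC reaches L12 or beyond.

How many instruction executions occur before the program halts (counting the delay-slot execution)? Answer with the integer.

5

  step pc=0: slti  $r3, $r6, 11  regs=(0,15,4,0,2,9,11)
  step pc=1: and  $r6, $r6, $r0  regs=(0,15,4,0,2,9,0)
  step pc=2: add  $r2, $r6, $r5  regs=(0,15,9,0,2,9,0)
  step pc=3: bne  $r5, $r6, L12  cond=T  regs=(0,15,9,0,2,9,0)
  step pc=4: andi  $r2, $r2, 12  regs=(0,15,8,0,2,9,0)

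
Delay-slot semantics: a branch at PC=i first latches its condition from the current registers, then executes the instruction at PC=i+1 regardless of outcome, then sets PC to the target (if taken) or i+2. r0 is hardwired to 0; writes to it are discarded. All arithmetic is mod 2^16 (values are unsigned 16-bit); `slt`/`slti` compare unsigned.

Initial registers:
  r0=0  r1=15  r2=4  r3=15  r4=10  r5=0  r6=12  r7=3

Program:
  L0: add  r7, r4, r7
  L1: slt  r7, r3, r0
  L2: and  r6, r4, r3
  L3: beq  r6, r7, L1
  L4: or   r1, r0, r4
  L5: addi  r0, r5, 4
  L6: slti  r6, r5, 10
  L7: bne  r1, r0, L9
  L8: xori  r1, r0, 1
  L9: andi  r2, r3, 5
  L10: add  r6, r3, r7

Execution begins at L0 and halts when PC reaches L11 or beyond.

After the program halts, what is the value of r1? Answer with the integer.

1

PC=0  add  r7, r4, r7        | r0=0 r1=15 r2=4 r3=15 r4=10 r5=0 r6=12 r7=13
PC=1  slt  r7, r3, r0        | r0=0 r1=15 r2=4 r3=15 r4=10 r5=0 r6=12 r7=0
PC=2  and  r6, r4, r3        | r0=0 r1=15 r2=4 r3=15 r4=10 r5=0 r6=10 r7=0
PC=3  beq  r6, r7, L1        | r0=0 r1=15 r2=4 r3=15 r4=10 r5=0 r6=10 r7=0  [not taken]
PC=4  or   r1, r0, r4        | r0=0 r1=10 r2=4 r3=15 r4=10 r5=0 r6=10 r7=0
PC=5  addi  r0, r5, 4        | r0=0 r1=10 r2=4 r3=15 r4=10 r5=0 r6=10 r7=0
PC=6  slti  r6, r5, 10       | r0=0 r1=10 r2=4 r3=15 r4=10 r5=0 r6=1 r7=0
PC=7  bne  r1, r0, L9        | r0=0 r1=10 r2=4 r3=15 r4=10 r5=0 r6=1 r7=0  [TAKEN]
PC=8  xori  r1, r0, 1        | r0=0 r1=1 r2=4 r3=15 r4=10 r5=0 r6=1 r7=0
PC=9  andi  r2, r3, 5        | r0=0 r1=1 r2=5 r3=15 r4=10 r5=0 r6=1 r7=0
PC=10 add  r6, r3, r7        | r0=0 r1=1 r2=5 r3=15 r4=10 r5=0 r6=15 r7=0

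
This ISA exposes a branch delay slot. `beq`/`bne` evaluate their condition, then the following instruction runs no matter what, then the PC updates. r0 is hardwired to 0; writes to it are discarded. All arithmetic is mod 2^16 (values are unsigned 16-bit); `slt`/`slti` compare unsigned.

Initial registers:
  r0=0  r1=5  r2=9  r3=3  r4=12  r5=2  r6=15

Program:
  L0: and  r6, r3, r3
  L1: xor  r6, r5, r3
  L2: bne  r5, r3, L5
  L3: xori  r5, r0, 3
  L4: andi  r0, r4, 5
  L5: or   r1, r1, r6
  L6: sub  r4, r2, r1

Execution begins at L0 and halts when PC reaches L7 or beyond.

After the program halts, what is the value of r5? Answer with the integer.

[0] and  r6, r3, r3  →  {r0:0, r1:5, r2:9, r3:3, r4:12, r5:2, r6:3}
[1] xor  r6, r5, r3  →  {r0:0, r1:5, r2:9, r3:3, r4:12, r5:2, r6:1}
[2] bne  r5, r3, L5  →  {r0:0, r1:5, r2:9, r3:3, r4:12, r5:2, r6:1}  ⟨branch taken⟩
[3] xori  r5, r0, 3  →  {r0:0, r1:5, r2:9, r3:3, r4:12, r5:3, r6:1}
[5] or   r1, r1, r6  →  {r0:0, r1:5, r2:9, r3:3, r4:12, r5:3, r6:1}
[6] sub  r4, r2, r1  →  {r0:0, r1:5, r2:9, r3:3, r4:4, r5:3, r6:1}

3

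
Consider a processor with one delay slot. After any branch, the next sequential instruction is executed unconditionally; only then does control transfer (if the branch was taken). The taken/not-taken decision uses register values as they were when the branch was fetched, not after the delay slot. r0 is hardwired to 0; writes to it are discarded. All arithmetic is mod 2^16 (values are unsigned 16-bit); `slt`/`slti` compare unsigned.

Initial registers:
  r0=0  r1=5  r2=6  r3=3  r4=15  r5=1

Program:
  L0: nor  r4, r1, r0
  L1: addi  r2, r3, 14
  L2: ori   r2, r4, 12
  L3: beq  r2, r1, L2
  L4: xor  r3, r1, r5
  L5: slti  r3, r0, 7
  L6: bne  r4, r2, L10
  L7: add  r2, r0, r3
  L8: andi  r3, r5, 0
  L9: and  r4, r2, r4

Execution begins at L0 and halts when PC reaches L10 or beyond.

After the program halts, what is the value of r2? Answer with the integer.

#0 nor  r4, r1, r0 ; 0/5/6/3/65530/1
#1 addi  r2, r3, 14 ; 0/5/17/3/65530/1
#2 ori   r2, r4, 12 ; 0/5/65534/3/65530/1
#3 beq  r2, r1, L2 ; 0/5/65534/3/65530/1 ; →fallthru
#4 xor  r3, r1, r5 ; 0/5/65534/4/65530/1
#5 slti  r3, r0, 7 ; 0/5/65534/1/65530/1
#6 bne  r4, r2, L10 ; 0/5/65534/1/65530/1 ; →target
#7 add  r2, r0, r3 ; 0/5/1/1/65530/1

1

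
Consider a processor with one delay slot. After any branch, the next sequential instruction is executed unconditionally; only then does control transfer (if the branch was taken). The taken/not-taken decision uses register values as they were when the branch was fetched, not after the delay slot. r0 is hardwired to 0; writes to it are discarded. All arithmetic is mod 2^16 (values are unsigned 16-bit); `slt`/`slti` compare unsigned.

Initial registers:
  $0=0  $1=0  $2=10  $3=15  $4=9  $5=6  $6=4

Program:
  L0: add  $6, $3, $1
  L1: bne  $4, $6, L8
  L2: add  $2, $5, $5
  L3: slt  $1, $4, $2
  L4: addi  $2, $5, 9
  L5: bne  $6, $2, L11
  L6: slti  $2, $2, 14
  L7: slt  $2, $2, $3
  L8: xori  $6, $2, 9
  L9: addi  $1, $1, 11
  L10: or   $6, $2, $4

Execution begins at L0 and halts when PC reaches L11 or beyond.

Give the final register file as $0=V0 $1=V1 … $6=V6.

#0 add  $6, $3, $1 ; 0/0/10/15/9/6/15
#1 bne  $4, $6, L8 ; 0/0/10/15/9/6/15 ; →target
#2 add  $2, $5, $5 ; 0/0/12/15/9/6/15
#8 xori  $6, $2, 9 ; 0/0/12/15/9/6/5
#9 addi  $1, $1, 11 ; 0/11/12/15/9/6/5
#10 or   $6, $2, $4 ; 0/11/12/15/9/6/13

$0=0 $1=11 $2=12 $3=15 $4=9 $5=6 $6=13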